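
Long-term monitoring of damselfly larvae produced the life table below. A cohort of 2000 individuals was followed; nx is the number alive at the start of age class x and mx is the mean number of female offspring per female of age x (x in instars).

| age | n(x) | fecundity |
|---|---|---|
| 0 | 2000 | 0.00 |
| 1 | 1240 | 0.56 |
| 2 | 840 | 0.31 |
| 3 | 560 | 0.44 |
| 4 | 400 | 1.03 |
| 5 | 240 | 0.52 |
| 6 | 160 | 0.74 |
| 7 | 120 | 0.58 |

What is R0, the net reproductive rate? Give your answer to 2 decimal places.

0.96

lx = nx/n0 = nx/2000: 1, 0.62, 0.42, 0.28, 0.2, 0.12, 0.08, 0.06
lx·mx by age: 0, 0.3472, 0.1302, 0.1232, 0.206, 0.0624, 0.0592, 0.0348
R0 = Σ lx·mx = 0.963 → 0.96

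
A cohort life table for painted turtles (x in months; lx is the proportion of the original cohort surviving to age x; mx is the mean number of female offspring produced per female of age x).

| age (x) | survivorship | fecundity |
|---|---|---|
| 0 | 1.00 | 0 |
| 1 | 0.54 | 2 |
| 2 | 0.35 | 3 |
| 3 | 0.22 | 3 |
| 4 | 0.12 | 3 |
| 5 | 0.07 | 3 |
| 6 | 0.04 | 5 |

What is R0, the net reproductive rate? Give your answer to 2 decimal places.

3.56

lx·mx by age: 0, 1.08, 1.05, 0.66, 0.36, 0.21, 0.2
R0 = Σ lx·mx = 3.56 → 3.56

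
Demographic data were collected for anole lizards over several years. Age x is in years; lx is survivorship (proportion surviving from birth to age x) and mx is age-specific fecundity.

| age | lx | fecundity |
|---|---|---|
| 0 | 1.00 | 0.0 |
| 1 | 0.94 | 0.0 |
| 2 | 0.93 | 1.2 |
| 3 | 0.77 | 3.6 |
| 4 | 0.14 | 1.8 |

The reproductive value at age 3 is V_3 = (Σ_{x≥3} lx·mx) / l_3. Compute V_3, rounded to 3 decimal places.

lx·mx for x ≥ 3: 2.772, 0.252 → sum = 3.024
V_3 = 3.024 / l_3 = 3.024 / 0.77 = 3.927273… → 3.927

3.927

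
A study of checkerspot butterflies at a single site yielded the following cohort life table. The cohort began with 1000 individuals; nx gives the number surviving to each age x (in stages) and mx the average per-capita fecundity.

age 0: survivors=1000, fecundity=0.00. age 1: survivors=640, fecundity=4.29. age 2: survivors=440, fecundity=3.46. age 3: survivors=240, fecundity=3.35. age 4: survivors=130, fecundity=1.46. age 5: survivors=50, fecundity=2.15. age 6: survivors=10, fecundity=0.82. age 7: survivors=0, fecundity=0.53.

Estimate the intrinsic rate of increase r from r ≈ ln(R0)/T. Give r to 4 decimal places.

lx = nx/n0 = nx/1000: 1, 0.64, 0.44, 0.24, 0.13, 0.05, 0.01, 0
R0 = Σ lx·mx = 0 + 2.7456 + 1.5224 + 0.804 + 0.1898 + 0.1075 + 0.0082 + 0 = 5.3775
Σ x·lx·mx = 9.5483; T = 9.5483/5.3775 = 1.7756…
r ≈ ln(R0)/T = ln(5.3775)/1.7756… = 0.94741… → 0.9474

0.9474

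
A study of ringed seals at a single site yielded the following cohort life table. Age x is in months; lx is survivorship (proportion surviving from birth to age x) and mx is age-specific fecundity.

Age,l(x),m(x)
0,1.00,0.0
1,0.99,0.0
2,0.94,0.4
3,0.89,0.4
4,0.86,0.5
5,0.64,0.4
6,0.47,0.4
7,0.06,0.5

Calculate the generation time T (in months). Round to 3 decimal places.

3.764

lx·mx: 0, 0, 0.376, 0.356, 0.43, 0.256, 0.188, 0.03 → R0 = 1.636
x·lx·mx: 0, 0, 0.752, 1.068, 1.72, 1.28, 1.128, 0.21 → Σ = 6.158
T = 6.158 / 1.636 = 3.764059… → 3.764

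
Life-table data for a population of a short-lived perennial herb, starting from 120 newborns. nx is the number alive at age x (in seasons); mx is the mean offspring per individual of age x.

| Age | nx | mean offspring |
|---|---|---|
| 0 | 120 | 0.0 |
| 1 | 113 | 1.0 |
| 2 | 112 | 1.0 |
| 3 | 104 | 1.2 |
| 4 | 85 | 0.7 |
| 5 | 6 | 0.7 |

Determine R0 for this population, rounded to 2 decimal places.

lx = nx/n0 = nx/120: 1, 0.94167…, 0.93333…, 0.86667…, 0.70833…, 0.05
lx·mx by age: 0, 0.941667…, 0.933333…, 1.04…, 0.495833…, 0.035
R0 = Σ lx·mx = 3.445833… → 3.45

3.45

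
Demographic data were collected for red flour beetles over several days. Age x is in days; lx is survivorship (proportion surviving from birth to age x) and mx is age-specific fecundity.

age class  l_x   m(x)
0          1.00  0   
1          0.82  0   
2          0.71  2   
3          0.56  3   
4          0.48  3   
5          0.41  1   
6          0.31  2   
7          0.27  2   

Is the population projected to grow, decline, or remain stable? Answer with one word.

growing

R0 = Σ lx·mx = 0 + 0 + 1.42 + 1.68 + 1.44 + 0.41 + 0.62 + 0.54 = 6.11
R0 > 1, so the population is growing.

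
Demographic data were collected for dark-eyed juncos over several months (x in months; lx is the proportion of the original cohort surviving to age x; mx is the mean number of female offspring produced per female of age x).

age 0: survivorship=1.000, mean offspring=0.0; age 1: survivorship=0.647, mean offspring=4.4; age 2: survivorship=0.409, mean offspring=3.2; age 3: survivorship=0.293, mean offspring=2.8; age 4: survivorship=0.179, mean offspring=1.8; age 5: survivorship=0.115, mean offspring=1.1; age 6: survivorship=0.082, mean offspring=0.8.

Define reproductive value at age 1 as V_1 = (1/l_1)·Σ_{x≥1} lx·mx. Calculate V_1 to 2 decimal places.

8.49

lx·mx for x ≥ 1: 2.8468, 1.3088, 0.8204, 0.3222, 0.1265, 0.0656 → sum = 5.4903
V_1 = 5.4903 / l_1 = 5.4903 / 0.647 = 8.485781… → 8.49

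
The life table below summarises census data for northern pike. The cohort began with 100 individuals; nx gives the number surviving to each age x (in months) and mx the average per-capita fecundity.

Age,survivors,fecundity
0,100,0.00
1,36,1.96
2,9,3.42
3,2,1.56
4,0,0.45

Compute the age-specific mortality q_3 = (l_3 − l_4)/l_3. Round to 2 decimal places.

1.00

lx = nx/n0 = nx/100: 1, 0.36, 0.09, 0.02, 0
q_3 = (l_3 − l_4) / l_3 = (0.02 − 0) / 0.02
     = 0.02 / 0.02 = 1 → 1.00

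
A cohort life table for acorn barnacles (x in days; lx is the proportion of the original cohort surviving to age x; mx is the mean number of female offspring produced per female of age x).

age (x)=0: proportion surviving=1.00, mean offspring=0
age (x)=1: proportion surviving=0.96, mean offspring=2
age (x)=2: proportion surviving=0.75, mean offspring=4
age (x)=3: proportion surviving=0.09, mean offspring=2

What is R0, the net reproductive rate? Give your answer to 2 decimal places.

5.10

lx·mx by age: 0, 1.92, 3, 0.18
R0 = Σ lx·mx = 5.1 → 5.10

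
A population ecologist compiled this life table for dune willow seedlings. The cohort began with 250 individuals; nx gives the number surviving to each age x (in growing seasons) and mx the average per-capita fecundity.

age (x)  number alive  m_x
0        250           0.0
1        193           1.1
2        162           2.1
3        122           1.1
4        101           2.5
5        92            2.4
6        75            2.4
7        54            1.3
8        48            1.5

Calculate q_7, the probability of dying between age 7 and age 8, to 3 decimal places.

0.111

lx = nx/n0 = nx/250: 1, 0.772, 0.648, 0.488, 0.404, 0.368, 0.3, 0.216, 0.192
q_7 = (l_7 − l_8) / l_7 = (0.216 − 0.192) / 0.216
     = 0.024 / 0.216 = 0.111111… → 0.111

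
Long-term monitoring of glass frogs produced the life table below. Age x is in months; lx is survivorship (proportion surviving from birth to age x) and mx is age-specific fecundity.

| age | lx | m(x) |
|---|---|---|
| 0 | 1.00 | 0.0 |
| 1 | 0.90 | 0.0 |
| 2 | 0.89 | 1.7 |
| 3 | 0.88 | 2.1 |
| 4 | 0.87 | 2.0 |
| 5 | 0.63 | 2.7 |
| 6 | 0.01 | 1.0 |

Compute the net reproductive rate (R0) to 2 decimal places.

lx·mx by age: 0, 0, 1.513, 1.848, 1.74, 1.701, 0.01
R0 = Σ lx·mx = 6.812 → 6.81

6.81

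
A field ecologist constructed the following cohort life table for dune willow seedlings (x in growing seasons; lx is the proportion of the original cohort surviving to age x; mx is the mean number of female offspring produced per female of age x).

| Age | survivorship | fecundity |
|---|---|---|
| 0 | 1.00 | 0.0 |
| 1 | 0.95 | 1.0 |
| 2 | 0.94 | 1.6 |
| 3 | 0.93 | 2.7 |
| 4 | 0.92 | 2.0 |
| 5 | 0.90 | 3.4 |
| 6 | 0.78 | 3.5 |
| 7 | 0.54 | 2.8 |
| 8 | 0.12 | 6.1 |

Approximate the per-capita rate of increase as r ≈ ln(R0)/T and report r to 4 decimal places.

0.5976

R0 = Σ lx·mx = 0 + 0.95 + 1.504 + 2.511 + 1.84 + 3.06 + 2.73 + 1.512 + 0.732 = 14.839
Σ x·lx·mx = 66.971; T = 66.971/14.839 = 4.51317…
r ≈ ln(R0)/T = ln(14.839)/4.51317… = 0.597641… → 0.5976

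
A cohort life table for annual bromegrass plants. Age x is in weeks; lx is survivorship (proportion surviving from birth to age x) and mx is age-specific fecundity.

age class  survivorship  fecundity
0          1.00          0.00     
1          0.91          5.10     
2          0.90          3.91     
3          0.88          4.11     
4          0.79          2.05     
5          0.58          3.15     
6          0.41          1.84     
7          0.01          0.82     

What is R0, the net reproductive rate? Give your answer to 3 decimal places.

15.986

lx·mx by age: 0, 4.641, 3.519, 3.6168, 1.6195, 1.827, 0.7544, 0.0082
R0 = Σ lx·mx = 15.9859 → 15.986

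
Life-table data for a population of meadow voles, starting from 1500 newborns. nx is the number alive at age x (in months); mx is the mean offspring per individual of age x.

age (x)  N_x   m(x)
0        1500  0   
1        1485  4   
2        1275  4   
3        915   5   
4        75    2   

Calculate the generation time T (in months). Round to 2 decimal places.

lx = nx/n0 = nx/1500: 1, 0.99, 0.85, 0.61, 0.05
lx·mx: 0, 3.96, 3.4, 3.05, 0.1 → R0 = 10.51
x·lx·mx: 0, 3.96, 6.8, 9.15, 0.4 → Σ = 20.31
T = 20.31 / 10.51 = 1.932445… → 1.93

1.93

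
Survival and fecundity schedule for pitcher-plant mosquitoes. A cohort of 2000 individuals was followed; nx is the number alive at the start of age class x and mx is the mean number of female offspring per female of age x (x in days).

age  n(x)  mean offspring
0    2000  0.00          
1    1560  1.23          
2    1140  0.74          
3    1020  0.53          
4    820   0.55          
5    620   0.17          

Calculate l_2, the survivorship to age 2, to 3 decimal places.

l_2 = n_2/n_0 = 1140/2000 = 0.57 → 0.570

0.570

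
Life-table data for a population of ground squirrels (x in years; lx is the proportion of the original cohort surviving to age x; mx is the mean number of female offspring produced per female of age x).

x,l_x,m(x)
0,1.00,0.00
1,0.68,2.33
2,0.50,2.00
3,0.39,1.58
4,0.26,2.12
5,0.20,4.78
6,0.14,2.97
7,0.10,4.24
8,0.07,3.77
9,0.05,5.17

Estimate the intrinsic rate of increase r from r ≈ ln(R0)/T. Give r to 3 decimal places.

0.490

R0 = Σ lx·mx = 0 + 1.5844 + 1 + 0.6162 + 0.5512 + 0.956 + 0.4158 + 0.424 + 0.2639 + 0.2585 = 6.07
Σ x·lx·mx = 22.3183; T = 22.3183/6.07 = 3.67682…
r ≈ ln(R0)/T = ln(6.07)/3.67682… = 0.49047… → 0.490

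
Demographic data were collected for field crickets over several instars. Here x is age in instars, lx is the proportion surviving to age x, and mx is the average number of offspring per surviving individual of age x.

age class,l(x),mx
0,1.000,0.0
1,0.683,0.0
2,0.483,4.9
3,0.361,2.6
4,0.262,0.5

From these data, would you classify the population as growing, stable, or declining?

growing

R0 = Σ lx·mx = 0 + 0 + 2.3667 + 0.9386 + 0.131 = 3.4363
R0 > 1, so the population is growing.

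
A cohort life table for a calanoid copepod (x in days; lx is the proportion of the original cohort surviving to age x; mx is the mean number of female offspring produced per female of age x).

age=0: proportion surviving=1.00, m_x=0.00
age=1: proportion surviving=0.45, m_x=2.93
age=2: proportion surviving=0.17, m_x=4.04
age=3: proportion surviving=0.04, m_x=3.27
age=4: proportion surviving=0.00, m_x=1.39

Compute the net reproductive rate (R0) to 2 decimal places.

2.14

lx·mx by age: 0, 1.3185, 0.6868, 0.1308, 0
R0 = Σ lx·mx = 2.1361 → 2.14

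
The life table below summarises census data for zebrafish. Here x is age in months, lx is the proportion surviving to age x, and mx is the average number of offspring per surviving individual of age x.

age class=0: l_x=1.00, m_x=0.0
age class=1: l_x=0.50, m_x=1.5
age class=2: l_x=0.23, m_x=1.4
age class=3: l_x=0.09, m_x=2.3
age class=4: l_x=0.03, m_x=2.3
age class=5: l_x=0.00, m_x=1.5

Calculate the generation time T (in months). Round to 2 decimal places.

lx·mx: 0, 0.75, 0.322, 0.207, 0.069, 0 → R0 = 1.348
x·lx·mx: 0, 0.75, 0.644, 0.621, 0.276, 0 → Σ = 2.291
T = 2.291 / 1.348 = 1.699555… → 1.70

1.70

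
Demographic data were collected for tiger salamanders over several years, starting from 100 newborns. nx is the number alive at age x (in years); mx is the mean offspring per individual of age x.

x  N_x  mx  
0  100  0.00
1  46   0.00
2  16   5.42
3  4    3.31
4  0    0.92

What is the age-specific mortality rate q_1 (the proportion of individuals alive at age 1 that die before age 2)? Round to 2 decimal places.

lx = nx/n0 = nx/100: 1, 0.46, 0.16, 0.04, 0
q_1 = (l_1 − l_2) / l_1 = (0.46 − 0.16) / 0.46
     = 0.3 / 0.46 = 0.652174… → 0.65

0.65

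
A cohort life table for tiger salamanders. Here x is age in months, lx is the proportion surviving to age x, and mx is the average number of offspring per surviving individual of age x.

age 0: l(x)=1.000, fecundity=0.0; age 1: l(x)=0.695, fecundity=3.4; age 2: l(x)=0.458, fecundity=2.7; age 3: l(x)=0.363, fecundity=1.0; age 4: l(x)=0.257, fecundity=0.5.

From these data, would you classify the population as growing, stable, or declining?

R0 = Σ lx·mx = 0 + 2.363 + 1.2366 + 0.363 + 0.1285 = 4.0911
R0 > 1, so the population is growing.

growing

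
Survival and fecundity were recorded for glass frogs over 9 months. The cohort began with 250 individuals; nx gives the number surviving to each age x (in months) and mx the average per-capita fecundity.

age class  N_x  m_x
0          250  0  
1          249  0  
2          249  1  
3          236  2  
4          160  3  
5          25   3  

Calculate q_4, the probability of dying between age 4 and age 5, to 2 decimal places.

lx = nx/n0 = nx/250: 1, 0.996, 0.996, 0.944, 0.64, 0.1
q_4 = (l_4 − l_5) / l_4 = (0.64 − 0.1) / 0.64
     = 0.54 / 0.64 = 0.84375 → 0.84

0.84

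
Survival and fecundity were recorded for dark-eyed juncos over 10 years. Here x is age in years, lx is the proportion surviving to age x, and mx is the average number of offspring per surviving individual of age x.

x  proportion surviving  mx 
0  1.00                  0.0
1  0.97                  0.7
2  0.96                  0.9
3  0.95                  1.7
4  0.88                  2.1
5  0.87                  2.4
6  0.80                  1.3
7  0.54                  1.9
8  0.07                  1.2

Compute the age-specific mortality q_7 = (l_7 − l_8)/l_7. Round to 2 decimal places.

0.87

q_7 = (l_7 − l_8) / l_7 = (0.54 − 0.07) / 0.54
     = 0.47 / 0.54 = 0.87037… → 0.87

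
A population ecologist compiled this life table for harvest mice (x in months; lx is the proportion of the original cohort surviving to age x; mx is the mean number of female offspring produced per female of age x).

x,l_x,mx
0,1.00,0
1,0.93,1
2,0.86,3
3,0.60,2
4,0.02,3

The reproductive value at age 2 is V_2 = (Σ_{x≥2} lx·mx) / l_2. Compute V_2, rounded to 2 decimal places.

lx·mx for x ≥ 2: 2.58, 1.2, 0.06 → sum = 3.84
V_2 = 3.84 / l_2 = 3.84 / 0.86 = 4.465116… → 4.47

4.47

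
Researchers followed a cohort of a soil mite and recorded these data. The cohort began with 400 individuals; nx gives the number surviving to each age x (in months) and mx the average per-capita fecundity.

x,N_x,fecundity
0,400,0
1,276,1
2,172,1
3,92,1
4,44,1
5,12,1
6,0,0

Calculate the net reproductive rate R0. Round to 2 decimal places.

1.49

lx = nx/n0 = nx/400: 1, 0.69, 0.43, 0.23, 0.11, 0.03, 0
lx·mx by age: 0, 0.69, 0.43, 0.23, 0.11, 0.03, 0
R0 = Σ lx·mx = 1.49 → 1.49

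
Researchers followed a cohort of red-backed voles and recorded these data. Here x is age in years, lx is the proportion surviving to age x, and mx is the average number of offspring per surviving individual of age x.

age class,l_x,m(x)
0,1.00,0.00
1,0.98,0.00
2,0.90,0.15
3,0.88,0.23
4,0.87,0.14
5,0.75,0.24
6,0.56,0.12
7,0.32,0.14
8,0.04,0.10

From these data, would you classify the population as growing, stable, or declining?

declining

R0 = Σ lx·mx = 0 + 0 + 0.135 + 0.2024 + 0.1218 + 0.18 + 0.0672 + 0.0448 + 0.004 = 0.7552
R0 < 1, so the population is declining.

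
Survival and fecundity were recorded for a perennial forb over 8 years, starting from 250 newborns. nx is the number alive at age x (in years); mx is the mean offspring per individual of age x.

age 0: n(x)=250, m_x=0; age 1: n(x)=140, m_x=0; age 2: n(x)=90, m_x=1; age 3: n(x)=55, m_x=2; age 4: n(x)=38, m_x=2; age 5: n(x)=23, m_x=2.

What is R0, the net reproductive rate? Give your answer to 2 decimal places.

1.29

lx = nx/n0 = nx/250: 1, 0.56, 0.36, 0.22, 0.152, 0.092
lx·mx by age: 0, 0, 0.36, 0.44, 0.304, 0.184
R0 = Σ lx·mx = 1.288 → 1.29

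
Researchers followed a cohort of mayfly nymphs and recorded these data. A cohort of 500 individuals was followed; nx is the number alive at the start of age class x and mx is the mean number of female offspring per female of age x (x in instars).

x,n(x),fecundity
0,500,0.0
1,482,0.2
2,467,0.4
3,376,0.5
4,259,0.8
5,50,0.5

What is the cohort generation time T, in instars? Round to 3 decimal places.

lx = nx/n0 = nx/500: 1, 0.964, 0.934, 0.752, 0.518, 0.1
lx·mx: 0, 0.1928, 0.3736, 0.376, 0.4144, 0.05 → R0 = 1.4068
x·lx·mx: 0, 0.1928, 0.7472, 1.128, 1.6576, 0.25 → Σ = 3.9756
T = 3.9756 / 1.4068 = 2.825988… → 2.826

2.826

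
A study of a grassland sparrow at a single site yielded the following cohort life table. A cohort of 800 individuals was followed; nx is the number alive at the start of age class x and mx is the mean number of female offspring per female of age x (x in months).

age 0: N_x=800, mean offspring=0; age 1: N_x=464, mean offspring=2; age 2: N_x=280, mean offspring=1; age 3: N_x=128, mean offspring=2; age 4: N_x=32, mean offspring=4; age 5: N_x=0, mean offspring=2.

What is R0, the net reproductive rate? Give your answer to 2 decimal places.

lx = nx/n0 = nx/800: 1, 0.58, 0.35, 0.16, 0.04, 0
lx·mx by age: 0, 1.16, 0.35, 0.32, 0.16, 0
R0 = Σ lx·mx = 1.99 → 1.99

1.99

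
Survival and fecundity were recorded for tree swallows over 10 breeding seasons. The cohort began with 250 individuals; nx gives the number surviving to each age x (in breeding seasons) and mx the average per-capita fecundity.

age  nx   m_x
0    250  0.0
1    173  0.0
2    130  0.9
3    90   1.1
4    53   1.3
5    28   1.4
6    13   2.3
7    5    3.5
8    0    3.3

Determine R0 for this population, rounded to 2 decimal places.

lx = nx/n0 = nx/250: 1, 0.692, 0.52, 0.36, 0.212, 0.112, 0.052, 0.02, 0
lx·mx by age: 0, 0, 0.468, 0.396, 0.2756, 0.1568, 0.1196, 0.07, 0
R0 = Σ lx·mx = 1.486 → 1.49

1.49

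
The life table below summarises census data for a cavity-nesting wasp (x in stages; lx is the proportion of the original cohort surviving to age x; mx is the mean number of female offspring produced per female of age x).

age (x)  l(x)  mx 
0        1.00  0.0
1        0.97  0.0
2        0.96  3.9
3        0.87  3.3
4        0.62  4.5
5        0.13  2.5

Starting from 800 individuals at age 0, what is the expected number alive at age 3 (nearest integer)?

696

Expected survivors = N0 · l_3 = 800 × 0.87 = 696 → 696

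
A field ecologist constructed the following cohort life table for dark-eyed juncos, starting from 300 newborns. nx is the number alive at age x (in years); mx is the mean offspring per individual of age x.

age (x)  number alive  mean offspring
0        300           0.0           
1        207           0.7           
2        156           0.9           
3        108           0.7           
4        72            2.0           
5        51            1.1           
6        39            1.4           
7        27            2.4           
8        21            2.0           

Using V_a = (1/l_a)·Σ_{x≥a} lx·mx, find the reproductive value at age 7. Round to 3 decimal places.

3.956

lx = nx/n0 = nx/300: 1, 0.69, 0.52, 0.36, 0.24, 0.17, 0.13, 0.09, 0.07
lx·mx for x ≥ 7: 0.216, 0.14 → sum = 0.356
V_7 = 0.356 / l_7 = 0.356 / 0.09 = 3.955556… → 3.956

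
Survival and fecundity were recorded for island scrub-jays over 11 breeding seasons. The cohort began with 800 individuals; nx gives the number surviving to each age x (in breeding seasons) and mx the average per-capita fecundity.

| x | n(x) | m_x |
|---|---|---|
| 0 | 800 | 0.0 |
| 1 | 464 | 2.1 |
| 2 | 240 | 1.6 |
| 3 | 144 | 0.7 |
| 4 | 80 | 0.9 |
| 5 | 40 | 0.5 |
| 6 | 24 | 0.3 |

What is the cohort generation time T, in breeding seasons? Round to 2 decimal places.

1.59

lx = nx/n0 = nx/800: 1, 0.58, 0.3, 0.18, 0.1, 0.05, 0.03
lx·mx: 0, 1.218, 0.48, 0.126, 0.09, 0.025, 0.009 → R0 = 1.948
x·lx·mx: 0, 1.218, 0.96, 0.378, 0.36, 0.125, 0.054 → Σ = 3.095
T = 3.095 / 1.948 = 1.588809… → 1.59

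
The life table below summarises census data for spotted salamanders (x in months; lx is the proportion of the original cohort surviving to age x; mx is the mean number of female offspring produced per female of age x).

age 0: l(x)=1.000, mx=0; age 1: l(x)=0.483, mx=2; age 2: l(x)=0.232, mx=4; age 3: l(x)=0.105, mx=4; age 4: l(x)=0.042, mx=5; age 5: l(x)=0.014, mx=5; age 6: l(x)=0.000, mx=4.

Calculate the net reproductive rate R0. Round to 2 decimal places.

2.59

lx·mx by age: 0, 0.966, 0.928, 0.42, 0.21, 0.07, 0
R0 = Σ lx·mx = 2.594 → 2.59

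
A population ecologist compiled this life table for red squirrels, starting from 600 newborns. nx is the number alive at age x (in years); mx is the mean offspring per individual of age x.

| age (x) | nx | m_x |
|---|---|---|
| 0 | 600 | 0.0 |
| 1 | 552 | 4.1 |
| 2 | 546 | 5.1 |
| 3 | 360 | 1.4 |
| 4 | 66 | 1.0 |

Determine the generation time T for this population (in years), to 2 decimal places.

1.71

lx = nx/n0 = nx/600: 1, 0.92, 0.91, 0.6, 0.11
lx·mx: 0, 3.772, 4.641, 0.84, 0.11 → R0 = 9.363
x·lx·mx: 0, 3.772, 9.282, 2.52, 0.44 → Σ = 16.014
T = 16.014 / 9.363 = 1.710349… → 1.71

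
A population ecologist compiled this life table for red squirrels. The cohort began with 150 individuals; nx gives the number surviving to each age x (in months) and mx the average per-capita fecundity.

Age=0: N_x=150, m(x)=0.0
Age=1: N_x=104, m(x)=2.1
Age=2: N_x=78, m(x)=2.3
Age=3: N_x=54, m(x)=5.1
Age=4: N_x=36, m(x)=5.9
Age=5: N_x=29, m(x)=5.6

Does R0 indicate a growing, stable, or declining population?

lx = nx/n0 = nx/150: 1, 0.69333…, 0.52, 0.36, 0.24, 0.19333…
R0 = Σ lx·mx = 0 + 1.456… + 1.196 + 1.836 + 1.416 + 1.082667… = 6.986667…
R0 > 1, so the population is growing.

growing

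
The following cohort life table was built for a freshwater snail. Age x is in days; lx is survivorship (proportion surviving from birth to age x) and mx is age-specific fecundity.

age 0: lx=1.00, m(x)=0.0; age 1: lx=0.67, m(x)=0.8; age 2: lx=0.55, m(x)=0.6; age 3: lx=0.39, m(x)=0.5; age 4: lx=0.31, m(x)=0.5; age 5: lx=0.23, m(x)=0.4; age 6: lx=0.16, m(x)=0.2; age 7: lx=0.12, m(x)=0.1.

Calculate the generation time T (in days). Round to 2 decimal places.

2.32

lx·mx: 0, 0.536, 0.33, 0.195, 0.155, 0.092, 0.032, 0.012 → R0 = 1.352
x·lx·mx: 0, 0.536, 0.66, 0.585, 0.62, 0.46, 0.192, 0.084 → Σ = 3.137
T = 3.137 / 1.352 = 2.320266… → 2.32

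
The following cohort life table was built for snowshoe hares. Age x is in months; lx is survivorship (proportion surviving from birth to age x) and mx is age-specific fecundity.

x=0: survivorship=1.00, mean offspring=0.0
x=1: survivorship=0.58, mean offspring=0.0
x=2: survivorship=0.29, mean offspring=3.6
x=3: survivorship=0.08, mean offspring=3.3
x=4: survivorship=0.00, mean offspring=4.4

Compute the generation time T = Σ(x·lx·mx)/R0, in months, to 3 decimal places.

lx·mx: 0, 0, 1.044, 0.264, 0 → R0 = 1.308
x·lx·mx: 0, 0, 2.088, 0.792, 0 → Σ = 2.88
T = 2.88 / 1.308 = 2.201835… → 2.202

2.202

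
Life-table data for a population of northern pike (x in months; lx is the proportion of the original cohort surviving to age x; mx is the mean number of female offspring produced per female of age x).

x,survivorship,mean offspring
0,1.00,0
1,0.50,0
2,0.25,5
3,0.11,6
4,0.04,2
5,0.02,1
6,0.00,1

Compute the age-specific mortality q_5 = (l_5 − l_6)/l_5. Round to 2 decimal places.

q_5 = (l_5 − l_6) / l_5 = (0.02 − 0) / 0.02
     = 0.02 / 0.02 = 1 → 1.00

1.00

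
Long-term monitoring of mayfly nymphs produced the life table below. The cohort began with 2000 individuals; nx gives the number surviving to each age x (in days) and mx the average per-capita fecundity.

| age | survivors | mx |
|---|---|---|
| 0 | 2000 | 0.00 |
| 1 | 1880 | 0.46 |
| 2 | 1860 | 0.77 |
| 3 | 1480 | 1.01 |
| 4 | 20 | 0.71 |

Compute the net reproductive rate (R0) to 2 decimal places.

lx = nx/n0 = nx/2000: 1, 0.94, 0.93, 0.74, 0.01
lx·mx by age: 0, 0.4324, 0.7161, 0.7474, 0.0071
R0 = Σ lx·mx = 1.903 → 1.90

1.90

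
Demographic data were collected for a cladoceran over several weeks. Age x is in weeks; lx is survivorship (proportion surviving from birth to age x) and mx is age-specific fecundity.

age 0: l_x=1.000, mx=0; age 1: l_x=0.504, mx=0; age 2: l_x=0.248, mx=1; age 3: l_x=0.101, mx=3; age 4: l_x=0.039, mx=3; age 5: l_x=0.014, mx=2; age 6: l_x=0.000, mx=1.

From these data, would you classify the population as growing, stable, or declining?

R0 = Σ lx·mx = 0 + 0 + 0.248 + 0.303 + 0.117 + 0.028 + 0 = 0.696
R0 < 1, so the population is declining.

declining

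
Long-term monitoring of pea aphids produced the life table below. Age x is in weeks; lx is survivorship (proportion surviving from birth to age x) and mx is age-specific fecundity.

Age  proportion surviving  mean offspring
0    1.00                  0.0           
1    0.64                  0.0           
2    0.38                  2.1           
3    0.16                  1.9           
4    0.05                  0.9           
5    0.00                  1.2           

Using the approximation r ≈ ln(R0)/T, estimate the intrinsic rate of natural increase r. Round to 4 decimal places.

0.0585

R0 = Σ lx·mx = 0 + 0 + 0.798 + 0.304 + 0.045 + 0 = 1.147
Σ x·lx·mx = 2.688; T = 2.688/1.147 = 2.3435…
r ≈ ln(R0)/T = ln(1.147)/2.3435… = 0.058523… → 0.0585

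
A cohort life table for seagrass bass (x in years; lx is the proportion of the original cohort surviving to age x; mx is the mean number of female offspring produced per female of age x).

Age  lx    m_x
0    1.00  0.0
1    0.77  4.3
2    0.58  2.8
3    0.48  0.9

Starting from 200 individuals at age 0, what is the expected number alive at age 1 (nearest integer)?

Expected survivors = N0 · l_1 = 200 × 0.77 = 154 → 154

154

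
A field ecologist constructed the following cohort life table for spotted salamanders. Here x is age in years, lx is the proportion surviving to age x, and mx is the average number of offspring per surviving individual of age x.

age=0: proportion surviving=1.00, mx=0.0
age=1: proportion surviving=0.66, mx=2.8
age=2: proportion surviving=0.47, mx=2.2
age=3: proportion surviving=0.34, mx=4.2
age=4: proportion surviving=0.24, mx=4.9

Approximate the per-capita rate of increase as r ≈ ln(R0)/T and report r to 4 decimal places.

0.7237

R0 = Σ lx·mx = 0 + 1.848 + 1.034 + 1.428 + 1.176 = 5.486
Σ x·lx·mx = 12.904; T = 12.904/5.486 = 2.35217…
r ≈ ln(R0)/T = ln(5.486)/2.35217… = 0.723672… → 0.7237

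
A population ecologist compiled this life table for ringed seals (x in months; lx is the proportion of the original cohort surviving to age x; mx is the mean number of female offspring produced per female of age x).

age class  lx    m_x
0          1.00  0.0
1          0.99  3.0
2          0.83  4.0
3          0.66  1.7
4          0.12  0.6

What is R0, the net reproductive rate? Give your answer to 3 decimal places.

7.484

lx·mx by age: 0, 2.97, 3.32, 1.122, 0.072
R0 = Σ lx·mx = 7.484 → 7.484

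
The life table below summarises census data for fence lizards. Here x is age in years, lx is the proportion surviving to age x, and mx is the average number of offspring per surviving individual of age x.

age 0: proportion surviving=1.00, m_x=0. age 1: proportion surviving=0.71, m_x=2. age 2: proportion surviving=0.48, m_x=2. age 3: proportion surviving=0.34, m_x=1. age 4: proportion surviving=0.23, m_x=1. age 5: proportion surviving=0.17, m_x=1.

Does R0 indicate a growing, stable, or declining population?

growing

R0 = Σ lx·mx = 0 + 1.42 + 0.96 + 0.34 + 0.23 + 0.17 = 3.12
R0 > 1, so the population is growing.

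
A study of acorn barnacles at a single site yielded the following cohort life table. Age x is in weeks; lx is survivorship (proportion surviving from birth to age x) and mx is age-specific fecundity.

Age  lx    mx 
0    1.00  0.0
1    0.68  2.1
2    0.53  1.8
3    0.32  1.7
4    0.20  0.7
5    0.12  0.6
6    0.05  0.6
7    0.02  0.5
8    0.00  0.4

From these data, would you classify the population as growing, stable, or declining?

R0 = Σ lx·mx = 0 + 1.428 + 0.954 + 0.544 + 0.14 + 0.072 + 0.03 + 0.01 + 0 = 3.178
R0 > 1, so the population is growing.

growing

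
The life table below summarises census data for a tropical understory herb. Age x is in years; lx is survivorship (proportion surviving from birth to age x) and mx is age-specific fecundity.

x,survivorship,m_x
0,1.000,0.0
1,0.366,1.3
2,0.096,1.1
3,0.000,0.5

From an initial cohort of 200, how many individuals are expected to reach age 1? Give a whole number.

73

Expected survivors = N0 · l_1 = 200 × 0.366 = 73.2 → 73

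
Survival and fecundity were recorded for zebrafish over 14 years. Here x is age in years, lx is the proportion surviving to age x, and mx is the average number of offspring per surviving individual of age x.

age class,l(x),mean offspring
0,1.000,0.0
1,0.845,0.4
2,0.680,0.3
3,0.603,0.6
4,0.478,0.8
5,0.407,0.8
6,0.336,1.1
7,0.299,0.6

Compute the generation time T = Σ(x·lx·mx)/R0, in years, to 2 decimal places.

lx·mx: 0, 0.338, 0.204, 0.3618, 0.3824, 0.3256, 0.3696, 0.1794 → R0 = 2.1608
x·lx·mx: 0, 0.338, 0.408, 1.0854, 1.5296, 1.628, 2.2176, 1.2558 → Σ = 8.4624
T = 8.4624 / 2.1608 = 3.916327… → 3.92

3.92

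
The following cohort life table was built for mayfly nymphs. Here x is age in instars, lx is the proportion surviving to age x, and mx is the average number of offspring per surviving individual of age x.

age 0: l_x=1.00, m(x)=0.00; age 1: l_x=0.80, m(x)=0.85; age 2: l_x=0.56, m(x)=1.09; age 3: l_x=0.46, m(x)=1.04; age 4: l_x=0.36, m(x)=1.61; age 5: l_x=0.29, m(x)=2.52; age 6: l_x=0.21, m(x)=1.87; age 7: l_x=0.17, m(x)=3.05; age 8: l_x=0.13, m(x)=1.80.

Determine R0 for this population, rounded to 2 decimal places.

lx·mx by age: 0, 0.68, 0.6104, 0.4784, 0.5796, 0.7308, 0.3927, 0.5185, 0.234
R0 = Σ lx·mx = 4.2244 → 4.22

4.22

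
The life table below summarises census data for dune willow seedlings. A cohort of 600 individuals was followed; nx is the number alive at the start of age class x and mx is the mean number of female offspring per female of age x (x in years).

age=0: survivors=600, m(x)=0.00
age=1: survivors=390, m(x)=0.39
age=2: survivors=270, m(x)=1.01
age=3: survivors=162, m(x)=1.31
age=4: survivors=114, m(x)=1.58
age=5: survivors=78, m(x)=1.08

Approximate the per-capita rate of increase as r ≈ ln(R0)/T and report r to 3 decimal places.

0.148

lx = nx/n0 = nx/600: 1, 0.65, 0.45, 0.27, 0.19, 0.13
R0 = Σ lx·mx = 0 + 0.2535 + 0.4545 + 0.3537 + 0.3002 + 0.1404 = 1.5023
Σ x·lx·mx = 4.1264; T = 4.1264/1.5023 = 2.74672…
r ≈ ln(R0)/T = ln(1.5023)/2.74672… = 0.14818… → 0.148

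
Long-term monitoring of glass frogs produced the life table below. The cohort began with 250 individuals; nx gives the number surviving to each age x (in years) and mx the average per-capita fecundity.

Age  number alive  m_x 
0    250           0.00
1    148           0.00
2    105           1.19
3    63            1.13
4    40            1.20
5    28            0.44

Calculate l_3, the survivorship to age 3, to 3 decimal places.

l_3 = n_3/n_0 = 63/250 = 0.252 → 0.252

0.252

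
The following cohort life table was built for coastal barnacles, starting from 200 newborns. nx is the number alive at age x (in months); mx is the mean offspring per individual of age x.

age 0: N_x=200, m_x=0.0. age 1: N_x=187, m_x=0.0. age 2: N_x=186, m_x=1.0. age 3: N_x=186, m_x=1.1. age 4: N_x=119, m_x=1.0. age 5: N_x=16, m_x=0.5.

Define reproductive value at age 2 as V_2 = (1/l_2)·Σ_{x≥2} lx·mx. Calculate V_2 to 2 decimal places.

lx = nx/n0 = nx/200: 1, 0.935, 0.93, 0.93, 0.595, 0.08
lx·mx for x ≥ 2: 0.93, 1.023, 0.595, 0.04 → sum = 2.588
V_2 = 2.588 / l_2 = 2.588 / 0.93 = 2.782796… → 2.78

2.78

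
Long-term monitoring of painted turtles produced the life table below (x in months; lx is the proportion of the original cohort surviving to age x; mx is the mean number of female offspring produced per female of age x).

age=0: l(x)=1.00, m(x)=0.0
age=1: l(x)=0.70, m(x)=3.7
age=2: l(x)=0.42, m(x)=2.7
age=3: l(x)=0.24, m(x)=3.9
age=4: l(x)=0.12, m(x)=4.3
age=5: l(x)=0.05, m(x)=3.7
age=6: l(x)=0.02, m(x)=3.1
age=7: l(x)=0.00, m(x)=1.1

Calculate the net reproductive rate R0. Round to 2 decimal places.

5.42

lx·mx by age: 0, 2.59, 1.134, 0.936, 0.516, 0.185, 0.062, 0
R0 = Σ lx·mx = 5.423 → 5.42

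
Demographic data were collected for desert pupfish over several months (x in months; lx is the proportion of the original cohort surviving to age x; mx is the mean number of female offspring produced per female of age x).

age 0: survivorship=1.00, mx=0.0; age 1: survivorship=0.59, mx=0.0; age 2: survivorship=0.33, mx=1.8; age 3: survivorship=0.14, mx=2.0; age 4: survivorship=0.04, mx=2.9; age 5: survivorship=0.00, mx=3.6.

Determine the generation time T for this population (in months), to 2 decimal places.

2.52

lx·mx: 0, 0, 0.594, 0.28, 0.116, 0 → R0 = 0.99
x·lx·mx: 0, 0, 1.188, 0.84, 0.464, 0 → Σ = 2.492
T = 2.492 / 0.99 = 2.517172… → 2.52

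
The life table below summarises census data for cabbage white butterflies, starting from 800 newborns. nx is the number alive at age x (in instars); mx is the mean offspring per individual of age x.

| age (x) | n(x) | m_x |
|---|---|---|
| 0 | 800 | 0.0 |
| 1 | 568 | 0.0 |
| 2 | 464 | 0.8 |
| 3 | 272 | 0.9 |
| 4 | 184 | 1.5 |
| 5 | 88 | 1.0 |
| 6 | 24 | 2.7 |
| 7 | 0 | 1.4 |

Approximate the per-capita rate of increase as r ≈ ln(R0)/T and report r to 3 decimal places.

lx = nx/n0 = nx/800: 1, 0.71, 0.58, 0.34, 0.23, 0.11, 0.03, 0
R0 = Σ lx·mx = 0 + 0 + 0.464 + 0.306 + 0.345 + 0.11 + 0.081 + 0 = 1.306
Σ x·lx·mx = 4.262; T = 4.262/1.306 = 3.2634…
r ≈ ln(R0)/T = ln(1.306)/3.2634… = 0.08181… → 0.082

0.082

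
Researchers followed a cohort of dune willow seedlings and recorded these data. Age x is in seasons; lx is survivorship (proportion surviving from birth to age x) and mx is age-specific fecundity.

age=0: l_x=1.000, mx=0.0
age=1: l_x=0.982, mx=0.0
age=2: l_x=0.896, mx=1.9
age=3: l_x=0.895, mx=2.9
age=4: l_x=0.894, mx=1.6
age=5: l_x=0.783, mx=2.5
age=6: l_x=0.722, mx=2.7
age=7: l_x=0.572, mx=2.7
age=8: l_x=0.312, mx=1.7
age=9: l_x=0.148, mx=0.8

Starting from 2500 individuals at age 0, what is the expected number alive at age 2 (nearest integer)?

2240

Expected survivors = N0 · l_2 = 2500 × 0.896 = 2240 → 2240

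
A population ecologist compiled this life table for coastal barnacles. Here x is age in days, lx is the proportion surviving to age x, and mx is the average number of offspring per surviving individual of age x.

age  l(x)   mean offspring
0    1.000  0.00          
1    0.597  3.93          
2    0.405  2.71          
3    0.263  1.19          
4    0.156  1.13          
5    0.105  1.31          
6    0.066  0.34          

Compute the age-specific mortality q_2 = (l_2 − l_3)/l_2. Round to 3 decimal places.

q_2 = (l_2 − l_3) / l_2 = (0.405 − 0.263) / 0.405
     = 0.142 / 0.405 = 0.350617… → 0.351

0.351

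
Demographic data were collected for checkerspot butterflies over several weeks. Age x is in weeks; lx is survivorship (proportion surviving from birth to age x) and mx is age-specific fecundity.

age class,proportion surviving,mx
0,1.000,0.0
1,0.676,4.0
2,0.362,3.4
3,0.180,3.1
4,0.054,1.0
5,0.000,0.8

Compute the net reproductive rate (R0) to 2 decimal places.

4.55

lx·mx by age: 0, 2.704, 1.2308, 0.558, 0.054, 0
R0 = Σ lx·mx = 4.5468 → 4.55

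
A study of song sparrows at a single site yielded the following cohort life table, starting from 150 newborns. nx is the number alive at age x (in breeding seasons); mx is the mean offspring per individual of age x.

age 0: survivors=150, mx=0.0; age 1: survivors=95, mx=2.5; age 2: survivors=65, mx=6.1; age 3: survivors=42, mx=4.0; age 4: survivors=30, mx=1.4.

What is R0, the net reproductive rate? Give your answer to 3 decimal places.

5.627

lx = nx/n0 = nx/150: 1, 0.63333…, 0.43333…, 0.28, 0.2
lx·mx by age: 0, 1.583333…, 2.643333…, 1.12, 0.28
R0 = Σ lx·mx = 5.626667… → 5.627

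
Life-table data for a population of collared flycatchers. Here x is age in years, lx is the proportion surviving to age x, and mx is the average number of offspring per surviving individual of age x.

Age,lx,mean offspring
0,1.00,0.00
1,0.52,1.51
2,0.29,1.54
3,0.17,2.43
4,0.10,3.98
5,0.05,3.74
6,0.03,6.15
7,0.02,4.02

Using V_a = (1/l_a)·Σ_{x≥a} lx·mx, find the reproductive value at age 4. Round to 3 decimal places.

8.499

lx·mx for x ≥ 4: 0.398, 0.187, 0.1845, 0.0804 → sum = 0.8499
V_4 = 0.8499 / l_4 = 0.8499 / 0.1 = 8.499 → 8.499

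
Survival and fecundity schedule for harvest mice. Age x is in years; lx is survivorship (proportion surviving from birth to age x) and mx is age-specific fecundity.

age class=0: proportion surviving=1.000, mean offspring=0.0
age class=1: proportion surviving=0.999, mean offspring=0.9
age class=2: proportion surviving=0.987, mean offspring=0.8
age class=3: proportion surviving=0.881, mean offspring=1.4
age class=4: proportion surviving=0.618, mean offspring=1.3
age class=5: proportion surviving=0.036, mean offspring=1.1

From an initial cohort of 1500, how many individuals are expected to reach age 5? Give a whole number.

Expected survivors = N0 · l_5 = 1500 × 0.036 = 54 → 54

54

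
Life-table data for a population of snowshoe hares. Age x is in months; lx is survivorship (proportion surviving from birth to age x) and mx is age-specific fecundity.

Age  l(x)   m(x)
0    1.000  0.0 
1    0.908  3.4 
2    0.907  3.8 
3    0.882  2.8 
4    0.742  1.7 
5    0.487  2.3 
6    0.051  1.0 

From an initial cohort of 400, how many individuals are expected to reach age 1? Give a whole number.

Expected survivors = N0 · l_1 = 400 × 0.908 = 363.2 → 363

363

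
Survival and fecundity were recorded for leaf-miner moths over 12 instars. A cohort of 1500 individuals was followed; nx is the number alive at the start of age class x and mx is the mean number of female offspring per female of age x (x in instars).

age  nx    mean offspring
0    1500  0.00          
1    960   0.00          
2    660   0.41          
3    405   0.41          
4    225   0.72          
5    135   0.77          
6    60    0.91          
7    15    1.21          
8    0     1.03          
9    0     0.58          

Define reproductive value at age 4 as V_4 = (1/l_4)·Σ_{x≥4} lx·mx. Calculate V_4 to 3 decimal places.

lx = nx/n0 = nx/1500: 1, 0.64, 0.44, 0.27, 0.15, 0.09, 0.04, 0.01, 0, 0
lx·mx for x ≥ 4: 0.108, 0.0693, 0.0364, 0.0121, 0, 0 → sum = 0.2258
V_4 = 0.2258 / l_4 = 0.2258 / 0.15 = 1.505333… → 1.505

1.505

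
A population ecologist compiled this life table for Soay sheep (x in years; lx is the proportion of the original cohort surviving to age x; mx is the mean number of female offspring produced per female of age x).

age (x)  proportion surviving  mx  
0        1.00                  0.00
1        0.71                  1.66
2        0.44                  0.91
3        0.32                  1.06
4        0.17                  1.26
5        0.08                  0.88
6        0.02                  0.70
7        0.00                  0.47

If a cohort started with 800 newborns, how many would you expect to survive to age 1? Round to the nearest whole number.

568

Expected survivors = N0 · l_1 = 800 × 0.71 = 568 → 568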